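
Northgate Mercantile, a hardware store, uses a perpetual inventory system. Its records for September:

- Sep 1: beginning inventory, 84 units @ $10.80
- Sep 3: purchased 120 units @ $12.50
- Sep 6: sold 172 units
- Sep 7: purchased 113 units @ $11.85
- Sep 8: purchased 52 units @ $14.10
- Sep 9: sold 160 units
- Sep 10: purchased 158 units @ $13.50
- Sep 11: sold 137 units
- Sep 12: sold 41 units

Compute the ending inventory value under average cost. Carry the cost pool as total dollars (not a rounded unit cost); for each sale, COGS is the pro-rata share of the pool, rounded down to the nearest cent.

After Sep 1: 84 on hand, pool $907.20 (≈ $10.8000 each)
After Sep 3: 204 on hand, pool $2,407.20 (≈ $11.8000 each)
Sep 6, sell 172: 172/204 × $2,407.20 → $2,029.60
After Sep 7: 145 on hand, pool $1,716.65 (≈ $11.8390 each)
After Sep 8: 197 on hand, pool $2,449.85 (≈ $12.4358 each)
Sep 9, sell 160: 160/197 × $2,449.85 → $1,989.72
After Sep 10: 195 on hand, pool $2,593.13 (≈ $13.2981 each)
Sep 11, sell 137: 137/195 × $2,593.13 → $1,821.84
Sep 12, sell 41: 41/58 × $771.29 → $545.22
Total COGS = $2,029.60 + $1,989.72 + $1,821.84 + $545.22 = $6,386.38
Ending inventory (cost pool remaining) = $226.07
Check: goods available $6,612.45 = COGS $6,386.38 + ending $226.07

Ending inventory = $226.07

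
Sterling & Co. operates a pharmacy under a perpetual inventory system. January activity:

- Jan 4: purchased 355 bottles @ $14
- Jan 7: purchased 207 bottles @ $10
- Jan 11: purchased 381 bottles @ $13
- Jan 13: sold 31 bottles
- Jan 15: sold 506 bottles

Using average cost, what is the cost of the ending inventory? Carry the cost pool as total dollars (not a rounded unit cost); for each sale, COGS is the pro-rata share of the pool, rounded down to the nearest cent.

Ending inventory = $5,163.48

After Jan 4: 355 on hand, pool $4,970.00 (≈ $14.0000 each)
After Jan 7: 562 on hand, pool $7,040.00 (≈ $12.5267 each)
After Jan 11: 943 on hand, pool $11,993.00 (≈ $12.7179 each)
Jan 13, sell 31: 31/943 × $11,993.00 → $394.25
Jan 15, sell 506: 506/912 × $11,598.75 → $6,435.27
Total COGS = $394.25 + $6,435.27 = $6,829.52
Ending inventory (cost pool remaining) = $5,163.48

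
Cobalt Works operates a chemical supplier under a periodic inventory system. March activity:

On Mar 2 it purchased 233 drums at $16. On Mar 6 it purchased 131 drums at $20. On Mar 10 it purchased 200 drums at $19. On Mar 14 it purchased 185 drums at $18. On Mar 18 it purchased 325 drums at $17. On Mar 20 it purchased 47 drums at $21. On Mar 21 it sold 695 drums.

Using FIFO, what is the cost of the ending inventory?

Ending inventory = $7,484

Mar 21, 695 sold [FIFO — oldest first]: 233 @ $16 + 131 @ $20 + 200 @ $19 + 131 @ $18 = $12,506
Ending inventory: 54 @ $18 + 325 @ $17 + 47 @ $21 = $7,484
Check: goods available $19,990 = COGS $12,506 + ending $7,484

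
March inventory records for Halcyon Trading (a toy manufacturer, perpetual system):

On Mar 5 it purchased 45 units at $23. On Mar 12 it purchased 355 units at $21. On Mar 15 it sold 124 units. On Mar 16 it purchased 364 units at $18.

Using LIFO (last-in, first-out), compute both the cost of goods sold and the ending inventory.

Mar 15, 124 sold [LIFO — newest first]: 124 @ $21 = $2,604
Ending inventory: 45 @ $23 + 231 @ $21 + 364 @ $18 = $12,438

COGS = $2,604; ending inventory = $12,438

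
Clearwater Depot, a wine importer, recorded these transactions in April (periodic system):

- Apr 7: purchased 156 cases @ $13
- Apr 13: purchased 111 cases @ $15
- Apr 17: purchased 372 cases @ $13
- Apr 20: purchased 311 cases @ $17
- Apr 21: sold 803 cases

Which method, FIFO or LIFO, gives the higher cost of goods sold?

FIFO COGS: 156 @ $13 + 111 @ $15 + 372 @ $13 + 164 @ $17 = $11,317
LIFO COGS: 311 @ $17 + 372 @ $13 + 111 @ $15 + 9 @ $13 = $11,905

LIFO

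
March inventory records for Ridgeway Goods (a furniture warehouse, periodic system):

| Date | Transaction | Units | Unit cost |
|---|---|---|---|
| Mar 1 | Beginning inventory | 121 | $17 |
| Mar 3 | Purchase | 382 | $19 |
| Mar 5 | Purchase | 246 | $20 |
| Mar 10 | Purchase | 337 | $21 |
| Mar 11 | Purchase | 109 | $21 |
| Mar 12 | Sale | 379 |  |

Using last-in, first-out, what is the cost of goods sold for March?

Mar 12, 379 sold [LIFO — newest first]: 109 @ $21 + 270 @ $21 = $7,959
Ending inventory: 121 @ $17 + 382 @ $19 + 246 @ $20 + 67 @ $21 = $15,642

COGS = $7,959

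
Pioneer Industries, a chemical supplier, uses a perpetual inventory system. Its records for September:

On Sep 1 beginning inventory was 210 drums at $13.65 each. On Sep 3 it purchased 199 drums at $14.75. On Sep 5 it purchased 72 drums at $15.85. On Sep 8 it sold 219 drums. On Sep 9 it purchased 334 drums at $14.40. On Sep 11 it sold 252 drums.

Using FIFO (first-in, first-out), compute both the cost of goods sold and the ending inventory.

Sep 8, 219 sold [FIFO — oldest first]: 210 @ $13.65 + 9 @ $14.75 = $2,999.25
Sep 11, 252 sold [FIFO — oldest first]: 190 @ $14.75 + 62 @ $15.85 = $3,785.20
Total COGS = $2,999.25 + $3,785.20 = $6,784.45
Ending inventory: 10 @ $15.85 + 334 @ $14.40 = $4,968.10
Check: goods available $11,752.55 = COGS $6,784.45 + ending $4,968.10

COGS = $6,784.45; ending inventory = $4,968.10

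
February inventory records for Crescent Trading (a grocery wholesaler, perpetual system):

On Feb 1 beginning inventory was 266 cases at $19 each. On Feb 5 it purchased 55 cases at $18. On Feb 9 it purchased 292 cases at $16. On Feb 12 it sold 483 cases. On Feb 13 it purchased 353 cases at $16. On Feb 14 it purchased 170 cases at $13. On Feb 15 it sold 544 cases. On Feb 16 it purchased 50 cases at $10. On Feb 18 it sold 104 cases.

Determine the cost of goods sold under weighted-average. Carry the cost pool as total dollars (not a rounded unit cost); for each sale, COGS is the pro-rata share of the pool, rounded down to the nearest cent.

After Feb 1: 266 on hand, pool $5,054.00 (≈ $19.0000 each)
After Feb 5: 321 on hand, pool $6,044.00 (≈ $18.8287 each)
After Feb 9: 613 on hand, pool $10,716.00 (≈ $17.4812 each)
Feb 12, sell 483: 483/613 × $10,716.00 → $8,443.43
After Feb 13: 483 on hand, pool $7,920.57 (≈ $16.3987 each)
After Feb 14: 653 on hand, pool $10,130.57 (≈ $15.5139 each)
Feb 15, sell 544: 544/653 × $10,130.57 → $8,439.55
After Feb 16: 159 on hand, pool $2,191.02 (≈ $13.7800 each)
Feb 18, sell 104: 104/159 × $2,191.02 → $1,433.12
Total COGS = $8,443.43 + $8,439.55 + $1,433.12 = $18,316.10
Ending inventory (cost pool remaining) = $757.90

COGS = $18,316.10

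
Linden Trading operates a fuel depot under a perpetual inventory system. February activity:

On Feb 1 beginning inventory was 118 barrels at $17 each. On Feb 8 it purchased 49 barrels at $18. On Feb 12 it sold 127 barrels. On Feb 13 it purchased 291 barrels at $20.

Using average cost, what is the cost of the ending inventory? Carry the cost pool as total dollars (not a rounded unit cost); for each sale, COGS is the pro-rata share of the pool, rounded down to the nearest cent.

After Feb 1: 118 on hand, pool $2,006.00 (≈ $17.0000 each)
After Feb 8: 167 on hand, pool $2,888.00 (≈ $17.2934 each)
Feb 12, sell 127: 127/167 × $2,888.00 → $2,196.26
After Feb 13: 331 on hand, pool $6,511.74 (≈ $19.6729 each)
Ending inventory (cost pool remaining) = $6,511.74

Ending inventory = $6,511.74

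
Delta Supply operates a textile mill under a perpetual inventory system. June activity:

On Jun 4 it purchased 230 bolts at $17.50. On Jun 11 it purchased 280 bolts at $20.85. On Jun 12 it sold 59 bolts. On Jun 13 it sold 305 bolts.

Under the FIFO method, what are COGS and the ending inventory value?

Jun 12, 59 sold [FIFO — oldest first]: 59 @ $17.50 = $1,032.50
Jun 13, 305 sold [FIFO — oldest first]: 171 @ $17.50 + 134 @ $20.85 = $5,786.40
Total COGS = $1,032.50 + $5,786.40 = $6,818.90
Ending inventory: 146 @ $20.85 = $3,044.10
Check: goods available $9,863.00 = COGS $6,818.90 + ending $3,044.10

COGS = $6,818.90; ending inventory = $3,044.10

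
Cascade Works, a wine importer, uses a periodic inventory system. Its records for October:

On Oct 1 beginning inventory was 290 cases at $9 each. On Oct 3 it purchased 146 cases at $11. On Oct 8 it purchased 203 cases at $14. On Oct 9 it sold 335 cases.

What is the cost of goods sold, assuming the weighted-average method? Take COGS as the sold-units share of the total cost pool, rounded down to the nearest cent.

Oct 9, sell 335: 335/639 × $7,058.00 → $3,700.20
Ending inventory (cost pool remaining) = $3,357.80

COGS = $3,700.20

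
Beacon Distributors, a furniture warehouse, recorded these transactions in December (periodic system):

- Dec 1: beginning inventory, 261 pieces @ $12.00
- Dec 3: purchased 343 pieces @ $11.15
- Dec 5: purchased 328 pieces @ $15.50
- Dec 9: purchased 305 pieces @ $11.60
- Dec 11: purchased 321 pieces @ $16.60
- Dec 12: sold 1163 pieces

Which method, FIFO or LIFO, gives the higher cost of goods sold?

LIFO

FIFO COGS: 261 @ $12.00 + 343 @ $11.15 + 328 @ $15.50 + 231 @ $11.60 = $14,720.05
LIFO COGS: 321 @ $16.60 + 305 @ $11.60 + 328 @ $15.50 + 209 @ $11.15 = $16,280.95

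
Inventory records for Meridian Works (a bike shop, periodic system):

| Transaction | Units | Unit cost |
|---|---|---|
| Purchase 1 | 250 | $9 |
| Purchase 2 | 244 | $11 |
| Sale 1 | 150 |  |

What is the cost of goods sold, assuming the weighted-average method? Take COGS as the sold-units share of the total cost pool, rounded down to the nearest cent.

Sale 1, sell 150: 150/494 × $4,934.00 → $1,498.17
Ending inventory (cost pool remaining) = $3,435.83

COGS = $1,498.17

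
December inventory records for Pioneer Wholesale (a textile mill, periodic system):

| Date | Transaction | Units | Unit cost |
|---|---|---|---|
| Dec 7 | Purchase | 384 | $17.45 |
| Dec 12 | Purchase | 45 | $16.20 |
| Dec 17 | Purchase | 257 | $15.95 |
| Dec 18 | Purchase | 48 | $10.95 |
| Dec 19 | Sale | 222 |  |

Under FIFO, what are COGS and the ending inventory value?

COGS = $3,873.90; ending inventory = $8,180.65

Dec 19, 222 sold [FIFO — oldest first]: 222 @ $17.45 = $3,873.90
Ending inventory: 162 @ $17.45 + 45 @ $16.20 + 257 @ $15.95 + 48 @ $10.95 = $8,180.65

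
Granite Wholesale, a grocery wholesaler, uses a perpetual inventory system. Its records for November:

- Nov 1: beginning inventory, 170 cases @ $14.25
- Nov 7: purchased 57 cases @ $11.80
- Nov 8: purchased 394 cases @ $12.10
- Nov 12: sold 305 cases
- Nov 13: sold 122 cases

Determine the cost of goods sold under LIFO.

Nov 12, 305 sold [LIFO — newest first]: 305 @ $12.10 = $3,690.50
Nov 13, 122 sold [LIFO — newest first]: 89 @ $12.10 + 33 @ $11.80 = $1,466.30
Total COGS = $3,690.50 + $1,466.30 = $5,156.80
Ending inventory: 170 @ $14.25 + 24 @ $11.80 = $2,705.70

COGS = $5,156.80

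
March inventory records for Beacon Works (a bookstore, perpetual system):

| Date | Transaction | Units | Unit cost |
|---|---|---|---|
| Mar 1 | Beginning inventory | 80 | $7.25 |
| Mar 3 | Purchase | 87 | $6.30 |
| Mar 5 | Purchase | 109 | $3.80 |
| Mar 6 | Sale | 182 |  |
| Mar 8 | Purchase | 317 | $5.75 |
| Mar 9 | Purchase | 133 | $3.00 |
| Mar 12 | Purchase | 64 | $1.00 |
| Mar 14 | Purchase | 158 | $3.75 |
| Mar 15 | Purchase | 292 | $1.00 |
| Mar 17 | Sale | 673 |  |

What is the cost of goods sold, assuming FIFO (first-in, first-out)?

COGS = $4,071.80

Mar 6, 182 sold [FIFO — oldest first]: 80 @ $7.25 + 87 @ $6.30 + 15 @ $3.80 = $1,185.10
Mar 17, 673 sold [FIFO — oldest first]: 94 @ $3.80 + 317 @ $5.75 + 133 @ $3.00 + 64 @ $1.00 + 65 @ $3.75 = $2,886.70
Total COGS = $1,185.10 + $2,886.70 = $4,071.80
Ending inventory: 93 @ $3.75 + 292 @ $1.00 = $640.75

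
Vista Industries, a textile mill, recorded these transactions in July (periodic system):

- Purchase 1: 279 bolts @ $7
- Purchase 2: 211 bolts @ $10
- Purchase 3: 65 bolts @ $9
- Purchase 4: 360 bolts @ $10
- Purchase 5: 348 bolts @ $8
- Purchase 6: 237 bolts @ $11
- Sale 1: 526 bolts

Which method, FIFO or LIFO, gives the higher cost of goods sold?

FIFO COGS: 279 @ $7 + 211 @ $10 + 36 @ $9 = $4,387
LIFO COGS: 237 @ $11 + 289 @ $8 = $4,919

LIFO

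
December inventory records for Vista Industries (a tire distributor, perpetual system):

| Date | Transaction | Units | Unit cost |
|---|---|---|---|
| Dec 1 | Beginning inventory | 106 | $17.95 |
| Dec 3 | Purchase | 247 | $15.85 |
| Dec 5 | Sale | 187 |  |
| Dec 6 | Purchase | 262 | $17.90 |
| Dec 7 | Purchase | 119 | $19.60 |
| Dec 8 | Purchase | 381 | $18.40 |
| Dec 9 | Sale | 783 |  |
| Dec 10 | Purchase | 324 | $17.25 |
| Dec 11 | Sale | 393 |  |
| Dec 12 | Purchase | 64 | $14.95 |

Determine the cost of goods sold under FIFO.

COGS = $24,128.25

Dec 5, 187 sold [FIFO — oldest first]: 106 @ $17.95 + 81 @ $15.85 = $3,186.55
Dec 9, 783 sold [FIFO — oldest first]: 166 @ $15.85 + 262 @ $17.90 + 119 @ $19.60 + 236 @ $18.40 = $13,995.70
Dec 11, 393 sold [FIFO — oldest first]: 145 @ $18.40 + 248 @ $17.25 = $6,946.00
Total COGS = $3,186.55 + $13,995.70 + $6,946.00 = $24,128.25
Ending inventory: 76 @ $17.25 + 64 @ $14.95 = $2,267.80
Check: goods available $26,396.05 = COGS $24,128.25 + ending $2,267.80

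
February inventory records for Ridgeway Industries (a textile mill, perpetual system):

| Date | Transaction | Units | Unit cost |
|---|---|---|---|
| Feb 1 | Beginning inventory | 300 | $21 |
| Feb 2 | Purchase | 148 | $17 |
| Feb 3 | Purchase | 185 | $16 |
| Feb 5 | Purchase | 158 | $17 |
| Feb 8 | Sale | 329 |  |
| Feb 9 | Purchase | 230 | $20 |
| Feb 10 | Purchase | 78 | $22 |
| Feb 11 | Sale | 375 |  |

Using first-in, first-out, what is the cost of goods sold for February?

COGS = $12,983

Feb 8, 329 sold [FIFO — oldest first]: 300 @ $21 + 29 @ $17 = $6,793
Feb 11, 375 sold [FIFO — oldest first]: 119 @ $17 + 185 @ $16 + 71 @ $17 = $6,190
Total COGS = $6,793 + $6,190 = $12,983
Ending inventory: 87 @ $17 + 230 @ $20 + 78 @ $22 = $7,795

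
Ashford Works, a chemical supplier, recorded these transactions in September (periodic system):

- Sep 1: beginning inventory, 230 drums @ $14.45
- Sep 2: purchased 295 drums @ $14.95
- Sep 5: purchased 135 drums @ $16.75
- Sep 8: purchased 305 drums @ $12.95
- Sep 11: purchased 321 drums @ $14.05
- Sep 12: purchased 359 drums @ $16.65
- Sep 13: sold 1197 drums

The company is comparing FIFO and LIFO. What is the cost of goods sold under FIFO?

COGS = $17,204.35

FIFO COGS: 230 @ $14.45 + 295 @ $14.95 + 135 @ $16.75 + 305 @ $12.95 + 232 @ $14.05 = $17,204.35
LIFO COGS: 359 @ $16.65 + 321 @ $14.05 + 305 @ $12.95 + 135 @ $16.75 + 77 @ $14.95 = $17,849.55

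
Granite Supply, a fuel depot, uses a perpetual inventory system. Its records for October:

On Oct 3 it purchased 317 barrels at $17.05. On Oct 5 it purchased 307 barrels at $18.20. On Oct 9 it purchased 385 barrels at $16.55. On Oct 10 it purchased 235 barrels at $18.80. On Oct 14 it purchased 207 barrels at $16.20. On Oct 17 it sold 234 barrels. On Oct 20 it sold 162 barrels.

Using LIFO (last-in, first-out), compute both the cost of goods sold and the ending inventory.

COGS = $6,906.60; ending inventory = $18,228.80

Oct 17, 234 sold [LIFO — newest first]: 207 @ $16.20 + 27 @ $18.80 = $3,861.00
Oct 20, 162 sold [LIFO — newest first]: 162 @ $18.80 = $3,045.60
Total COGS = $3,861.00 + $3,045.60 = $6,906.60
Ending inventory: 317 @ $17.05 + 307 @ $18.20 + 385 @ $16.55 + 46 @ $18.80 = $18,228.80
Check: goods available $25,135.40 = COGS $6,906.60 + ending $18,228.80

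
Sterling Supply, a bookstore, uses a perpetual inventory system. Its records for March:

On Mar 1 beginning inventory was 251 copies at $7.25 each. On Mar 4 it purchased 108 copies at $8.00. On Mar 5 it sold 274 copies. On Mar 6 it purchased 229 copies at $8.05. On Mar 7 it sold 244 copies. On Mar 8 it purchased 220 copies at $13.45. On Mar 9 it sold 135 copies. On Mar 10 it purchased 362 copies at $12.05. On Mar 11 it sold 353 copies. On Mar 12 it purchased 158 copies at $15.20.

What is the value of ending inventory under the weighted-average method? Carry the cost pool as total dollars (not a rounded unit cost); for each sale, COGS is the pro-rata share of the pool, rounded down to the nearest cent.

Ending inventory = $4,380.71

After Mar 1: 251 on hand, pool $1,819.75 (≈ $7.2500 each)
After Mar 4: 359 on hand, pool $2,683.75 (≈ $7.4756 each)
Mar 5, sell 274: 274/359 × $2,683.75 → $2,048.32
After Mar 6: 314 on hand, pool $2,478.88 (≈ $7.8945 each)
Mar 7, sell 244: 244/314 × $2,478.88 → $1,926.26
After Mar 8: 290 on hand, pool $3,511.62 (≈ $12.1090 each)
Mar 9, sell 135: 135/290 × $3,511.62 → $1,634.71
After Mar 10: 517 on hand, pool $6,239.01 (≈ $12.0677 each)
Mar 11, sell 353: 353/517 × $6,239.01 → $4,259.90
After Mar 12: 322 on hand, pool $4,380.71 (≈ $13.6047 each)
Total COGS = $2,048.32 + $1,926.26 + $1,634.71 + $4,259.90 = $9,869.19
Ending inventory (cost pool remaining) = $4,380.71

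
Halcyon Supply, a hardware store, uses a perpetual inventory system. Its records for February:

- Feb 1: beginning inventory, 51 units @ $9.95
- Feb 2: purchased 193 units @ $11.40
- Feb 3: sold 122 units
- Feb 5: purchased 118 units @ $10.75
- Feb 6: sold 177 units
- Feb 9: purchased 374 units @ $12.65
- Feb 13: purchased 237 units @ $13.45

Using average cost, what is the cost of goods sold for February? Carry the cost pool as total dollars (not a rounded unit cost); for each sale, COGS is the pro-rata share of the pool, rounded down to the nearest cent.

COGS = $3,287.78

After Feb 1: 51 on hand, pool $507.45 (≈ $9.9500 each)
After Feb 2: 244 on hand, pool $2,707.65 (≈ $11.0969 each)
Feb 3, sell 122: 122/244 × $2,707.65 → $1,353.82
After Feb 5: 240 on hand, pool $2,622.33 (≈ $10.9264 each)
Feb 6, sell 177: 177/240 × $2,622.33 → $1,933.96
After Feb 9: 437 on hand, pool $5,419.47 (≈ $12.4015 each)
After Feb 13: 674 on hand, pool $8,607.12 (≈ $12.7702 each)
Total COGS = $1,353.82 + $1,933.96 = $3,287.78
Ending inventory (cost pool remaining) = $8,607.12
Check: goods available $11,894.90 = COGS $3,287.78 + ending $8,607.12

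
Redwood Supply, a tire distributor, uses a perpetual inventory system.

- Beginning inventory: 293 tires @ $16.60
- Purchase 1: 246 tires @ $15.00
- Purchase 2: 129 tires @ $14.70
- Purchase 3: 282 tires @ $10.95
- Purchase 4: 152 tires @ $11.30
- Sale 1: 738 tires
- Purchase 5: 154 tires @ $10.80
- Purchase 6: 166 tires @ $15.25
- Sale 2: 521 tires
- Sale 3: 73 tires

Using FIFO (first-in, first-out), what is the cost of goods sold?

COGS = $18,077.80

Sale 1 (738) [FIFO — oldest first]: 293 @ $16.60 + 246 @ $15.00 + 129 @ $14.70 + 70 @ $10.95 = $11,216.60
Sale 2 (521) [FIFO — oldest first]: 212 @ $10.95 + 152 @ $11.30 + 154 @ $10.80 + 3 @ $15.25 = $5,747.95
Sale 3 (73) [FIFO — oldest first]: 73 @ $15.25 = $1,113.25
Total COGS = $11,216.60 + $5,747.95 + $1,113.25 = $18,077.80
Ending inventory: 90 @ $15.25 = $1,372.50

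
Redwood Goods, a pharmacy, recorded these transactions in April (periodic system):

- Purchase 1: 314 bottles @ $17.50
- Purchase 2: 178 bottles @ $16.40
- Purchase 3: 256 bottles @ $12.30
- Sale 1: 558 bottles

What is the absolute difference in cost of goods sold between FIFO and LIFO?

$988.00

FIFO COGS: 314 @ $17.50 + 178 @ $16.40 + 66 @ $12.30 = $9,226.00
LIFO COGS: 256 @ $12.30 + 178 @ $16.40 + 124 @ $17.50 = $8,238.00
Difference = |$9,226.00 − $8,238.00| = $988.00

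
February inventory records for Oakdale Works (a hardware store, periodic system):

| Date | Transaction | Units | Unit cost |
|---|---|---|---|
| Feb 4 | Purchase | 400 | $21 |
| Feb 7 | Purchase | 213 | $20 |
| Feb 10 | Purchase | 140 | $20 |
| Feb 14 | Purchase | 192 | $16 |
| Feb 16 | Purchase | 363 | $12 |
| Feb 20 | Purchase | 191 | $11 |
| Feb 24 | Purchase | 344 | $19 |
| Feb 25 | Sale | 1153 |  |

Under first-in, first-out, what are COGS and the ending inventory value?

Feb 25, 1153 sold [FIFO — oldest first]: 400 @ $21 + 213 @ $20 + 140 @ $20 + 192 @ $16 + 208 @ $12 = $21,028
Ending inventory: 155 @ $12 + 191 @ $11 + 344 @ $19 = $10,497
Check: goods available $31,525 = COGS $21,028 + ending $10,497

COGS = $21,028; ending inventory = $10,497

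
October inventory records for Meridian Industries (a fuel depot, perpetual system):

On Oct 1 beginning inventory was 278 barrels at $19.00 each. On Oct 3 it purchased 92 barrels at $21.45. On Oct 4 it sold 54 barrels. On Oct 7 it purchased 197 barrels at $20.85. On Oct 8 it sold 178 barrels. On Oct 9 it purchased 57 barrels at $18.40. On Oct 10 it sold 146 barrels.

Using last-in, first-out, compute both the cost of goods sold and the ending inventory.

COGS = $7,737.65; ending inventory = $4,674.00

Oct 4, 54 sold [LIFO — newest first]: 54 @ $21.45 = $1,158.30
Oct 8, 178 sold [LIFO — newest first]: 178 @ $20.85 = $3,711.30
Oct 10, 146 sold [LIFO — newest first]: 57 @ $18.40 + 19 @ $20.85 + 38 @ $21.45 + 32 @ $19.00 = $2,868.05
Total COGS = $1,158.30 + $3,711.30 + $2,868.05 = $7,737.65
Ending inventory: 246 @ $19.00 = $4,674.00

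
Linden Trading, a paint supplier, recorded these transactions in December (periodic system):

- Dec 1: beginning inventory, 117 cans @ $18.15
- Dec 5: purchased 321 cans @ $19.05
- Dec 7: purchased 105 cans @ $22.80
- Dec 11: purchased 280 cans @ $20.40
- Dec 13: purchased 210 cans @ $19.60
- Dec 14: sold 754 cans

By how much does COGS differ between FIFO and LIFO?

$313.95

FIFO COGS: 117 @ $18.15 + 321 @ $19.05 + 105 @ $22.80 + 211 @ $20.40 = $14,937.00
LIFO COGS: 210 @ $19.60 + 280 @ $20.40 + 105 @ $22.80 + 159 @ $19.05 = $15,250.95
Difference = |$14,937.00 − $15,250.95| = $313.95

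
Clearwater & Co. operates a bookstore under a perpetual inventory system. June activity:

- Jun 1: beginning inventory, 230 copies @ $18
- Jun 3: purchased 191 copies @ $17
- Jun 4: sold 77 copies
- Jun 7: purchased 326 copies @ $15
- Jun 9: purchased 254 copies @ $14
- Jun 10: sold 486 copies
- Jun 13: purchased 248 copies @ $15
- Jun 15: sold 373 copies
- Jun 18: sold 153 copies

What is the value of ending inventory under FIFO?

Ending inventory = $2,400

Jun 4, 77 sold [FIFO — oldest first]: 77 @ $18 = $1,386
Jun 10, 486 sold [FIFO — oldest first]: 153 @ $18 + 191 @ $17 + 142 @ $15 = $8,131
Jun 15, 373 sold [FIFO — oldest first]: 184 @ $15 + 189 @ $14 = $5,406
Jun 18, 153 sold [FIFO — oldest first]: 65 @ $14 + 88 @ $15 = $2,230
Total COGS = $1,386 + $8,131 + $5,406 + $2,230 = $17,153
Ending inventory: 160 @ $15 = $2,400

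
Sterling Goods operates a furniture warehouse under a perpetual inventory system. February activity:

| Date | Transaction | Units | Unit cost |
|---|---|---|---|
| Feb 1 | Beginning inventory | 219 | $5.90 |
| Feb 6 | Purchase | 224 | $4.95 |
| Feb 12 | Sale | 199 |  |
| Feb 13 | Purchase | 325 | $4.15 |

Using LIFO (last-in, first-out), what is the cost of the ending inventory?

Ending inventory = $2,764.60

Feb 12, 199 sold [LIFO — newest first]: 199 @ $4.95 = $985.05
Ending inventory: 219 @ $5.90 + 25 @ $4.95 + 325 @ $4.15 = $2,764.60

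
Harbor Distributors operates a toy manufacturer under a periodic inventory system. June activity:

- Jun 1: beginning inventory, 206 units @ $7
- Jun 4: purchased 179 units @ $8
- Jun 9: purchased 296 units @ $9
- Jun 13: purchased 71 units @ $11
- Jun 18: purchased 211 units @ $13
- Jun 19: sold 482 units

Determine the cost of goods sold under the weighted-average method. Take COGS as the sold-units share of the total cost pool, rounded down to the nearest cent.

COGS = $4,535.70

Jun 19, sell 482: 482/963 × $9,062.00 → $4,535.70
Ending inventory (cost pool remaining) = $4,526.30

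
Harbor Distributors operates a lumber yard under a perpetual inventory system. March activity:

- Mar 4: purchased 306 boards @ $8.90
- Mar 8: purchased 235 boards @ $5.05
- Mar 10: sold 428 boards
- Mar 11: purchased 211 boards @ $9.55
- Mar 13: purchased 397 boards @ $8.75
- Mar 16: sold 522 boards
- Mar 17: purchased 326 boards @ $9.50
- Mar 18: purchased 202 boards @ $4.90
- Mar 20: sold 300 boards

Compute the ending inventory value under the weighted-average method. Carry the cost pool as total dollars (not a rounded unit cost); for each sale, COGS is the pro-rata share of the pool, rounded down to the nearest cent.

Ending inventory = $3,422.57

After Mar 4: 306 on hand, pool $2,723.40 (≈ $8.9000 each)
After Mar 8: 541 on hand, pool $3,910.15 (≈ $7.2276 each)
Mar 10, sell 428: 428/541 × $3,910.15 → $3,093.42
After Mar 11: 324 on hand, pool $2,831.78 (≈ $8.7401 each)
After Mar 13: 721 on hand, pool $6,305.53 (≈ $8.7455 each)
Mar 16, sell 522: 522/721 × $6,305.53 → $4,565.16
After Mar 17: 525 on hand, pool $4,837.37 (≈ $9.2140 each)
After Mar 18: 727 on hand, pool $5,827.17 (≈ $8.0154 each)
Mar 20, sell 300: 300/727 × $5,827.17 → $2,404.60
Total COGS = $3,093.42 + $4,565.16 + $2,404.60 = $10,063.18
Ending inventory (cost pool remaining) = $3,422.57
Check: goods available $13,485.75 = COGS $10,063.18 + ending $3,422.57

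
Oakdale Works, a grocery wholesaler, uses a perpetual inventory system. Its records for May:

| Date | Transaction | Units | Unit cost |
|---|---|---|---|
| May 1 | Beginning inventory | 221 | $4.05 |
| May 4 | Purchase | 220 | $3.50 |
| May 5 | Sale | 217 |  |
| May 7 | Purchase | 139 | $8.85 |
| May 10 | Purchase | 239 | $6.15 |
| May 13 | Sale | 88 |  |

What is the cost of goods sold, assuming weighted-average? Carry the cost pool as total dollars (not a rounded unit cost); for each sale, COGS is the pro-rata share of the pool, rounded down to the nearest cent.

COGS = $1,337.62

After May 1: 221 on hand, pool $895.05 (≈ $4.0500 each)
After May 4: 441 on hand, pool $1,665.05 (≈ $3.7756 each)
May 5, sell 217: 217/441 × $1,665.05 → $819.31
After May 7: 363 on hand, pool $2,075.89 (≈ $5.7187 each)
After May 10: 602 on hand, pool $3,545.74 (≈ $5.8899 each)
May 13, sell 88: 88/602 × $3,545.74 → $518.31
Total COGS = $819.31 + $518.31 = $1,337.62
Ending inventory (cost pool remaining) = $3,027.43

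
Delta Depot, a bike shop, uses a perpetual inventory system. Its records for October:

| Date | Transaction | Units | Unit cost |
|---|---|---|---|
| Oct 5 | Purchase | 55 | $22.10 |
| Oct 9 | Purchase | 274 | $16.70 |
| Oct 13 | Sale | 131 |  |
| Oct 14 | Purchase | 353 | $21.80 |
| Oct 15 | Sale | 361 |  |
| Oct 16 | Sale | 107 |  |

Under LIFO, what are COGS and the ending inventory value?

Oct 13, 131 sold [LIFO — newest first]: 131 @ $16.70 = $2,187.70
Oct 15, 361 sold [LIFO — newest first]: 353 @ $21.80 + 8 @ $16.70 = $7,829.00
Oct 16, 107 sold [LIFO — newest first]: 107 @ $16.70 = $1,786.90
Total COGS = $2,187.70 + $7,829.00 + $1,786.90 = $11,803.60
Ending inventory: 55 @ $22.10 + 28 @ $16.70 = $1,683.10

COGS = $11,803.60; ending inventory = $1,683.10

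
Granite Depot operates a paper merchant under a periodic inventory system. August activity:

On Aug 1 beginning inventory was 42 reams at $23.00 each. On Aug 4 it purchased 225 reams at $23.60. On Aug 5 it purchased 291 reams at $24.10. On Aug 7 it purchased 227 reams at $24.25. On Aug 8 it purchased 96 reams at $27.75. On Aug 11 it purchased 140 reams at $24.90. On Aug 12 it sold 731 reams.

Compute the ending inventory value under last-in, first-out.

Aug 12, 731 sold [LIFO — newest first]: 140 @ $24.90 + 96 @ $27.75 + 227 @ $24.25 + 268 @ $24.10 = $18,113.55
Ending inventory: 42 @ $23.00 + 225 @ $23.60 + 23 @ $24.10 = $6,830.30

Ending inventory = $6,830.30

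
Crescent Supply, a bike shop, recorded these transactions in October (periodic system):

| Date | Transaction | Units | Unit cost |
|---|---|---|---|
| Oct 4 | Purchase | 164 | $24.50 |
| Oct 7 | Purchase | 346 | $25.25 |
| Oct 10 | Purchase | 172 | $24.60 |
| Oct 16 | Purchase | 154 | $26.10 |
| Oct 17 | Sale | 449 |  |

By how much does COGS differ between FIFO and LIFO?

$142.10

FIFO COGS: 164 @ $24.50 + 285 @ $25.25 = $11,214.25
LIFO COGS: 154 @ $26.10 + 172 @ $24.60 + 123 @ $25.25 = $11,356.35
Difference = |$11,214.25 − $11,356.35| = $142.10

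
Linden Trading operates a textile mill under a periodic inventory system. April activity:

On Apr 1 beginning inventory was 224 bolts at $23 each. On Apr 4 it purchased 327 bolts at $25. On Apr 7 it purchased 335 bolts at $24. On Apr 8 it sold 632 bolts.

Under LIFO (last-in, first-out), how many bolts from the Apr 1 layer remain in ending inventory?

Apr 8, 632 sold [LIFO — newest first]: 335 @ $24 + 297 @ $25 = $15,465
Ending inventory: 224 @ $23 + 30 @ $25 = $5,902
Check: goods available $21,367 = COGS $15,465 + ending $5,902

224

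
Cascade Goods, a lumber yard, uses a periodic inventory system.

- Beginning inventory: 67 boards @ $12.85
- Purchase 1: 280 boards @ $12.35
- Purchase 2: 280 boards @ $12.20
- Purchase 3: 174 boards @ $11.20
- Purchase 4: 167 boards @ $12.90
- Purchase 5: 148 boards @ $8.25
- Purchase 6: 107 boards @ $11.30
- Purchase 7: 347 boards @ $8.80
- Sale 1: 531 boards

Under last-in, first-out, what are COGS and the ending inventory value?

COGS = $4,897.95; ending inventory = $12,423.80

Sale 1 (531) [LIFO — newest first]: 347 @ $8.80 + 107 @ $11.30 + 77 @ $8.25 = $4,897.95
Ending inventory: 67 @ $12.85 + 280 @ $12.35 + 280 @ $12.20 + 174 @ $11.20 + 167 @ $12.90 + 71 @ $8.25 = $12,423.80
Check: goods available $17,321.75 = COGS $4,897.95 + ending $12,423.80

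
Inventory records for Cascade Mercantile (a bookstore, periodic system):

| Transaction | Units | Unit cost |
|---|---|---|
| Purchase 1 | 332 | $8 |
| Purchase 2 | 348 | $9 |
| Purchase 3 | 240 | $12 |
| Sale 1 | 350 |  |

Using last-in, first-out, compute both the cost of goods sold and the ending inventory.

Sale 1 (350) [LIFO — newest first]: 240 @ $12 + 110 @ $9 = $3,870
Ending inventory: 332 @ $8 + 238 @ $9 = $4,798

COGS = $3,870; ending inventory = $4,798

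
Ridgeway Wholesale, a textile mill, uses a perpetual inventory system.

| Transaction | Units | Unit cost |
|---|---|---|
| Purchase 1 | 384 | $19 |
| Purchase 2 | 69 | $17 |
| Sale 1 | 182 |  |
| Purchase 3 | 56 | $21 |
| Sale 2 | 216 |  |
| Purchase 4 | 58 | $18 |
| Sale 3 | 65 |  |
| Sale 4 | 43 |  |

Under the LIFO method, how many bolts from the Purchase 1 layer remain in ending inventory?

Sale 1 (182) [LIFO — newest first]: 69 @ $17 + 113 @ $19 = $3,320
Sale 2 (216) [LIFO — newest first]: 56 @ $21 + 160 @ $19 = $4,216
Sale 3 (65) [LIFO — newest first]: 58 @ $18 + 7 @ $19 = $1,177
Sale 4 (43) [LIFO — newest first]: 43 @ $19 = $817
Total COGS = $3,320 + $4,216 + $1,177 + $817 = $9,530
Ending inventory: 61 @ $19 = $1,159
Check: goods available $10,689 = COGS $9,530 + ending $1,159

61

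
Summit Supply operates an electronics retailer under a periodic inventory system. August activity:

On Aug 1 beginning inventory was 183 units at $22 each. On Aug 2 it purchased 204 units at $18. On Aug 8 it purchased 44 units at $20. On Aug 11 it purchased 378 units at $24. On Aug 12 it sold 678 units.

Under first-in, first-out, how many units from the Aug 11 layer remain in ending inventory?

131

Aug 12, 678 sold [FIFO — oldest first]: 183 @ $22 + 204 @ $18 + 44 @ $20 + 247 @ $24 = $14,506
Ending inventory: 131 @ $24 = $3,144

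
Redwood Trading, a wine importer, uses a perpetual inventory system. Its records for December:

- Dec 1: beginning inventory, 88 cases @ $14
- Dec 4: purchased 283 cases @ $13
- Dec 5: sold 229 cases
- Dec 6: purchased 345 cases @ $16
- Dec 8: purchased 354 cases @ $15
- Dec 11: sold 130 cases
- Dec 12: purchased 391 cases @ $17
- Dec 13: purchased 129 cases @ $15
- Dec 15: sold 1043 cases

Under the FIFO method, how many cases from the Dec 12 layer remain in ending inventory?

59

Dec 5, 229 sold [FIFO — oldest first]: 88 @ $14 + 141 @ $13 = $3,065
Dec 11, 130 sold [FIFO — oldest first]: 130 @ $13 = $1,690
Dec 15, 1043 sold [FIFO — oldest first]: 12 @ $13 + 345 @ $16 + 354 @ $15 + 332 @ $17 = $16,630
Total COGS = $3,065 + $1,690 + $16,630 = $21,385
Ending inventory: 59 @ $17 + 129 @ $15 = $2,938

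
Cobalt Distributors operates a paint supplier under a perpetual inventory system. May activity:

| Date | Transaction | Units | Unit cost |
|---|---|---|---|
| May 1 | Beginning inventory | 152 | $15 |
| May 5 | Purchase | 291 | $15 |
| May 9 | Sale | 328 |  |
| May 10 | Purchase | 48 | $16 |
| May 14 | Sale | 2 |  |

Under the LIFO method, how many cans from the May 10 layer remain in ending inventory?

May 9, 328 sold [LIFO — newest first]: 291 @ $15 + 37 @ $15 = $4,920
May 14, 2 sold [LIFO — newest first]: 2 @ $16 = $32
Total COGS = $4,920 + $32 = $4,952
Ending inventory: 115 @ $15 + 46 @ $16 = $2,461
Check: goods available $7,413 = COGS $4,952 + ending $2,461

46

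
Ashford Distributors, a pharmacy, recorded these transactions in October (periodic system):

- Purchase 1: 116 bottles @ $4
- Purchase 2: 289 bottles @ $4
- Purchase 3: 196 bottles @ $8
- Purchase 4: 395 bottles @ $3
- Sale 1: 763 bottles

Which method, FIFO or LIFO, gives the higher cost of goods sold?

FIFO COGS: 116 @ $4 + 289 @ $4 + 196 @ $8 + 162 @ $3 = $3,674
LIFO COGS: 395 @ $3 + 196 @ $8 + 172 @ $4 = $3,441

FIFO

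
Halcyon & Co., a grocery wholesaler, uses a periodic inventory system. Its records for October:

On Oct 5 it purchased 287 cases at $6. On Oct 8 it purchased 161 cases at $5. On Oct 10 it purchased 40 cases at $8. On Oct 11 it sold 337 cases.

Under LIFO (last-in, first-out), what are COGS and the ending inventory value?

COGS = $1,941; ending inventory = $906

Oct 11, 337 sold [LIFO — newest first]: 40 @ $8 + 161 @ $5 + 136 @ $6 = $1,941
Ending inventory: 151 @ $6 = $906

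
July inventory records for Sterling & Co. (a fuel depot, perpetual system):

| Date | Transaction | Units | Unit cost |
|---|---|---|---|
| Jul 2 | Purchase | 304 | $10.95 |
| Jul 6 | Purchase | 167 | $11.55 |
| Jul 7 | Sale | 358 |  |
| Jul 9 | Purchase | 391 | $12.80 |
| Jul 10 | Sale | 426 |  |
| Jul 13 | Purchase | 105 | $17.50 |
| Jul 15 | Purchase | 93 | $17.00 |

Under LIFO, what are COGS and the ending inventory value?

COGS = $9,408.35; ending inventory = $4,272.60

Jul 7, 358 sold [LIFO — newest first]: 167 @ $11.55 + 191 @ $10.95 = $4,020.30
Jul 10, 426 sold [LIFO — newest first]: 391 @ $12.80 + 35 @ $10.95 = $5,388.05
Total COGS = $4,020.30 + $5,388.05 = $9,408.35
Ending inventory: 78 @ $10.95 + 105 @ $17.50 + 93 @ $17.00 = $4,272.60
Check: goods available $13,680.95 = COGS $9,408.35 + ending $4,272.60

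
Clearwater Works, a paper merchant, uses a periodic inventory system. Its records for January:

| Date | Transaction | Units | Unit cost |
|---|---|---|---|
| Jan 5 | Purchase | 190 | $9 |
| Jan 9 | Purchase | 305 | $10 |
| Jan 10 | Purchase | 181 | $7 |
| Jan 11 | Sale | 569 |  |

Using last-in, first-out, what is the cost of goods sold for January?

COGS = $5,064

Jan 11, 569 sold [LIFO — newest first]: 181 @ $7 + 305 @ $10 + 83 @ $9 = $5,064
Ending inventory: 107 @ $9 = $963
Check: goods available $6,027 = COGS $5,064 + ending $963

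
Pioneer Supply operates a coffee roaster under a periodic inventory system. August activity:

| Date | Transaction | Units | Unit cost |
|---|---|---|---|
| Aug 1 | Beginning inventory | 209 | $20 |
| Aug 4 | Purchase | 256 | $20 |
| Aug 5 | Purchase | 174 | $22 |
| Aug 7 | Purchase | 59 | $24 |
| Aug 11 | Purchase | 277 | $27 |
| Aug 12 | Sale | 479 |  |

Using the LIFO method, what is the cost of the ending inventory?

Ending inventory = $9,982

Aug 12, 479 sold [LIFO — newest first]: 277 @ $27 + 59 @ $24 + 143 @ $22 = $12,041
Ending inventory: 209 @ $20 + 256 @ $20 + 31 @ $22 = $9,982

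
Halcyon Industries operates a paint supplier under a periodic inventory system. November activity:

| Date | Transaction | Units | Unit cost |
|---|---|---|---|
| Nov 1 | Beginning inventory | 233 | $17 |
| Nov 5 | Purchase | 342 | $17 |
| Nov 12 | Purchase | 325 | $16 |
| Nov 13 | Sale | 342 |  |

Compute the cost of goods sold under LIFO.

COGS = $5,489

Nov 13, 342 sold [LIFO — newest first]: 325 @ $16 + 17 @ $17 = $5,489
Ending inventory: 233 @ $17 + 325 @ $17 = $9,486
Check: goods available $14,975 = COGS $5,489 + ending $9,486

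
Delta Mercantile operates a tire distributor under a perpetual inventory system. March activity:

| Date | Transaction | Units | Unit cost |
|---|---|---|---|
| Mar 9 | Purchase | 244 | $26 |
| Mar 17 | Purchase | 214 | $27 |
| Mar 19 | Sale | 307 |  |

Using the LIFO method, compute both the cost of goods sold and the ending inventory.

Mar 19, 307 sold [LIFO — newest first]: 214 @ $27 + 93 @ $26 = $8,196
Ending inventory: 151 @ $26 = $3,926

COGS = $8,196; ending inventory = $3,926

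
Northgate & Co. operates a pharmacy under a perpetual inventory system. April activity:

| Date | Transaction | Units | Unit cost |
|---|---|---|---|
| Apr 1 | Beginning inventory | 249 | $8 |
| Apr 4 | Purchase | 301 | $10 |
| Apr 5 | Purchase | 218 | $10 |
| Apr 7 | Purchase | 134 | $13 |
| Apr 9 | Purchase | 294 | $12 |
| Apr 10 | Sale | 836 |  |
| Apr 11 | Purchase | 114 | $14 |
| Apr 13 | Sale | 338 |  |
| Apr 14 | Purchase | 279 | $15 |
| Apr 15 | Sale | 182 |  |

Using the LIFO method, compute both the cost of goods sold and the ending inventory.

Apr 10, 836 sold [LIFO — newest first]: 294 @ $12 + 134 @ $13 + 218 @ $10 + 190 @ $10 = $9,350
Apr 13, 338 sold [LIFO — newest first]: 114 @ $14 + 111 @ $10 + 113 @ $8 = $3,610
Apr 15, 182 sold [LIFO — newest first]: 182 @ $15 = $2,730
Total COGS = $9,350 + $3,610 + $2,730 = $15,690
Ending inventory: 136 @ $8 + 97 @ $15 = $2,543

COGS = $15,690; ending inventory = $2,543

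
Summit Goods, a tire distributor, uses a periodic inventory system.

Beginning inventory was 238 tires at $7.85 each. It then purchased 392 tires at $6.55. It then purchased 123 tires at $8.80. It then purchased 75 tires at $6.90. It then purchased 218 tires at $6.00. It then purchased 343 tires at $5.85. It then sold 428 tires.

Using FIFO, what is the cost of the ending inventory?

Sale 1 (428) [FIFO — oldest first]: 238 @ $7.85 + 190 @ $6.55 = $3,112.80
Ending inventory: 202 @ $6.55 + 123 @ $8.80 + 75 @ $6.90 + 218 @ $6.00 + 343 @ $5.85 = $6,237.55

Ending inventory = $6,237.55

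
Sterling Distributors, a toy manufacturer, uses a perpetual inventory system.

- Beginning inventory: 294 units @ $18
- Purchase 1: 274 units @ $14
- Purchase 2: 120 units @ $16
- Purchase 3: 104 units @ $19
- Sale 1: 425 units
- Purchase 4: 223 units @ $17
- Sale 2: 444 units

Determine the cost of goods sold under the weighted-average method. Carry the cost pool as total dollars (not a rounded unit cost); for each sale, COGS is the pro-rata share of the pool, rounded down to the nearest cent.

After Beginning: 294 on hand, pool $5,292.00 (≈ $18.0000 each)
After Purchase 1: 568 on hand, pool $9,128.00 (≈ $16.0704 each)
After Purchase 2: 688 on hand, pool $11,048.00 (≈ $16.0581 each)
After Purchase 3: 792 on hand, pool $13,024.00 (≈ $16.4444 each)
Sale 1, sell 425: 425/792 × $13,024.00 → $6,988.88
After Purchase 4: 590 on hand, pool $9,826.12 (≈ $16.6544 each)
Sale 2, sell 444: 444/590 × $9,826.12 → $7,394.57
Total COGS = $6,988.88 + $7,394.57 = $14,383.45
Ending inventory (cost pool remaining) = $2,431.55
Check: goods available $16,815.00 = COGS $14,383.45 + ending $2,431.55

COGS = $14,383.45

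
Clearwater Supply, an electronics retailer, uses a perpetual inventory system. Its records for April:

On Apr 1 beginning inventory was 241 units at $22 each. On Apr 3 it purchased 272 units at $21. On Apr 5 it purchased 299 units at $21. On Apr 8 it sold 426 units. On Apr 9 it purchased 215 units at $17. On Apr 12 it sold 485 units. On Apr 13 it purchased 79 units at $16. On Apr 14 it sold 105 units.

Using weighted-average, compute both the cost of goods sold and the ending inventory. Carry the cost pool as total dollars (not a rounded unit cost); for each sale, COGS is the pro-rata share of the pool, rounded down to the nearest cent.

After Apr 1: 241 on hand, pool $5,302.00 (≈ $22.0000 each)
After Apr 3: 513 on hand, pool $11,014.00 (≈ $21.4698 each)
After Apr 5: 812 on hand, pool $17,293.00 (≈ $21.2968 each)
Apr 8, sell 426: 426/812 × $17,293.00 → $9,072.43
After Apr 9: 601 on hand, pool $11,875.57 (≈ $19.7597 each)
Apr 12, sell 485: 485/601 × $11,875.57 → $9,583.44
After Apr 13: 195 on hand, pool $3,556.13 (≈ $18.2366 each)
Apr 14, sell 105: 105/195 × $3,556.13 → $1,914.83
Total COGS = $9,072.43 + $9,583.44 + $1,914.83 = $20,570.70
Ending inventory (cost pool remaining) = $1,641.30

COGS = $20,570.70; ending inventory = $1,641.30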